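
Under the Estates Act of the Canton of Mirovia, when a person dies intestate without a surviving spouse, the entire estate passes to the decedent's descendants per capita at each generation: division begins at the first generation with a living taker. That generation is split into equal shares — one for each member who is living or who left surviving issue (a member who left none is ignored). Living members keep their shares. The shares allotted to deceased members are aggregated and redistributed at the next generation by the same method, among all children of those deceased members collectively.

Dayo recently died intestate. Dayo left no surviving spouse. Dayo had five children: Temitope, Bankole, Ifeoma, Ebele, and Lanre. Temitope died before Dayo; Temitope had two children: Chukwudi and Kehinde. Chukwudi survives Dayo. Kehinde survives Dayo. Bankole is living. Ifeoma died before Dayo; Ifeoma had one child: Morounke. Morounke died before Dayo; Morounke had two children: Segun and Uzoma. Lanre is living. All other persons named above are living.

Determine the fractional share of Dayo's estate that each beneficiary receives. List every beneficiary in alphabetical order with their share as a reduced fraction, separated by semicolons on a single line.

Bankole 1/5; Chukwudi 2/15; Ebele 1/5; Kehinde 2/15; Lanre 1/5; Segun 1/15; Uzoma 1/15

There is no surviving spouse, so the entire estate passes to Dayo's descendants per capita at each generation.
At generation 1 (Temitope, Bankole, Ifeoma, Ebele, Lanre) there are 5 shares of (1)/5 = 1/5 each.
Living: Bankole, Ebele, and Lanre — each takes 1/5.
Deceased: Temitope and Ifeoma. Their combined 2/5 is pooled and carried to generation 2.
At generation 2 (Chukwudi, Kehinde, Morounke) there are 3 shares of (2/5)/3 = 2/15 each.
Living: Chukwudi and Kehinde — each takes 2/15.
Deceased: Morounke. That 2/15 share is carried to generation 3.
At generation 3 (Segun, Uzoma) there are 2 shares of (2/15)/2 = 1/15 each.
Living: Segun and Uzoma — each takes 1/15.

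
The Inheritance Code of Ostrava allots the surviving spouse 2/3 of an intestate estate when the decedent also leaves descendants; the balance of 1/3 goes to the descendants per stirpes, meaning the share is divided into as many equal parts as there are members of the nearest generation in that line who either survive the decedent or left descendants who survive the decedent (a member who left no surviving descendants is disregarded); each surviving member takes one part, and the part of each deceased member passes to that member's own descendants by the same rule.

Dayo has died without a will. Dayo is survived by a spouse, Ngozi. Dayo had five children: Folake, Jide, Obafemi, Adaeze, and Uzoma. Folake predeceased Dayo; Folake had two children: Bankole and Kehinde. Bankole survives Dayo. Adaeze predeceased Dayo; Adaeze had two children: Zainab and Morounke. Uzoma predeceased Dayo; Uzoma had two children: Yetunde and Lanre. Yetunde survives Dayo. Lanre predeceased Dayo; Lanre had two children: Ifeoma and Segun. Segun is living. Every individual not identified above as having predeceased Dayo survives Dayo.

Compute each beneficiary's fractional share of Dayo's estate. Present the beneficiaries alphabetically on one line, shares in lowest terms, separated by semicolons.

Bankole 1/30; Ifeoma 1/60; Jide 1/15; Kehinde 1/30; Morounke 1/30; Ngozi 2/3; Obafemi 1/15; Segun 1/60; Yetunde 1/30; Zainab 1/30

Ngozi, as surviving spouse, takes 2/3.
The remaining 1/3 passes to Dayo's descendants per stirpes.
The 1/3 is divided into 5 equal shares of 1/15 among Folake, Jide, Obafemi, Adaeze, Uzoma.
Folake predeceased; the 1/15 allotted to Folake's branch passes to Folake's issue by representation.
The 1/15 is divided into 2 equal shares of 1/30 among Bankole, Kehinde.
Bankole is living and takes 1/30.
Kehinde is living and takes 1/30.
Jide is living and takes 1/15.
Obafemi is living and takes 1/15.
Adaeze predeceased; the 1/15 allotted to Adaeze's branch passes to Adaeze's issue by representation.
The 1/15 is divided into 2 equal shares of 1/30 among Zainab, Morounke.
Zainab is living and takes 1/30.
Morounke is living and takes 1/30.
Uzoma predeceased; the 1/15 allotted to Uzoma's branch passes to Uzoma's issue by representation.
The 1/15 is divided into 2 equal shares of 1/30 among Yetunde, Lanre.
Yetunde is living and takes 1/30.
Lanre predeceased; the 1/30 allotted to Lanre's branch passes to Lanre's issue by representation.
The 1/30 is divided into 2 equal shares of 1/60 among Ifeoma, Segun.
Ifeoma is living and takes 1/60.
Segun is living and takes 1/60.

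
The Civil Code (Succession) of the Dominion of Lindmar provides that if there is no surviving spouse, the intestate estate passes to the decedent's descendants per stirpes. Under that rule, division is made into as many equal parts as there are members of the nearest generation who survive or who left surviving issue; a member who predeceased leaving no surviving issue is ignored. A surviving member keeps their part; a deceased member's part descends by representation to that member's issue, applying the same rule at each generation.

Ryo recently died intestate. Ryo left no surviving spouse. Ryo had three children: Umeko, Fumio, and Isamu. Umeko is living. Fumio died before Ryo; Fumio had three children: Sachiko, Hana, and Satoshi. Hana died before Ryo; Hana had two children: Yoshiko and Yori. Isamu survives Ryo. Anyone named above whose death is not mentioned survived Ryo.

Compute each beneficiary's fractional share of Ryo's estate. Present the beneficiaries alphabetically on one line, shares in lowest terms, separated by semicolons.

There is no surviving spouse, so the entire estate passes to Ryo's descendants per stirpes.
The estate is divided into 3 equal shares of 1/3 among Umeko, Fumio, Isamu.
Umeko is living and takes 1/3.
Fumio predeceased; the 1/3 allotted to Fumio's branch passes to Fumio's issue by representation.
The 1/3 is divided into 3 equal shares of 1/9 among Sachiko, Hana, Satoshi.
Sachiko is living and takes 1/9.
Hana predeceased; the 1/9 allotted to Hana's branch passes to Hana's issue by representation.
The 1/9 is divided into 2 equal shares of 1/18 among Yoshiko, Yori.
Yoshiko is living and takes 1/18.
Yori is living and takes 1/18.
Satoshi is living and takes 1/9.
Isamu is living and takes 1/3.

Isamu 1/3; Sachiko 1/9; Satoshi 1/9; Umeko 1/3; Yori 1/18; Yoshiko 1/18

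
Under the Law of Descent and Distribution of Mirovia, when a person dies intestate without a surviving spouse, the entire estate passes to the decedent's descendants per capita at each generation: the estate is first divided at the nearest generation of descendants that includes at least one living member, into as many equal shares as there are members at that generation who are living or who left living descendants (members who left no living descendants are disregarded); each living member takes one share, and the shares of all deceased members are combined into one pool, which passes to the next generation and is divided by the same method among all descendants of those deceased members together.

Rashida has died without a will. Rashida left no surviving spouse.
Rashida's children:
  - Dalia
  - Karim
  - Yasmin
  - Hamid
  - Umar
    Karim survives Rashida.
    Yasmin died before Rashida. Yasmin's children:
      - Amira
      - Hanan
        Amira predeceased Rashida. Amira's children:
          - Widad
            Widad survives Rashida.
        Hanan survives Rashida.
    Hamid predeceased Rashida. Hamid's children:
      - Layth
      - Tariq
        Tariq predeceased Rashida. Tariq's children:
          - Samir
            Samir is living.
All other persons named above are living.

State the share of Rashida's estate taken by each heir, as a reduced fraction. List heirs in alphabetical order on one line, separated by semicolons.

There is no surviving spouse, so the entire estate passes to Rashida's descendants per capita at each generation.
At generation 1 (Dalia, Karim, Yasmin, Hamid, Umar) there are 5 shares of (1)/5 = 1/5 each.
Living: Dalia, Karim, and Umar — each takes 1/5.
Deceased: Yasmin and Hamid. Their combined 2/5 is pooled and carried to generation 2.
At generation 2 (Amira, Hanan, Layth, Tariq) there are 4 shares of (2/5)/4 = 1/10 each.
Living: Hanan and Layth — each takes 1/10.
Deceased: Amira and Tariq. Their combined 1/5 is pooled and carried to generation 3.
At generation 3 (Widad, Samir) there are 2 shares of (1/5)/2 = 1/10 each.
Living: Widad and Samir — each takes 1/10.

Dalia 1/5; Hanan 1/10; Karim 1/5; Layth 1/10; Samir 1/10; Umar 1/5; Widad 1/10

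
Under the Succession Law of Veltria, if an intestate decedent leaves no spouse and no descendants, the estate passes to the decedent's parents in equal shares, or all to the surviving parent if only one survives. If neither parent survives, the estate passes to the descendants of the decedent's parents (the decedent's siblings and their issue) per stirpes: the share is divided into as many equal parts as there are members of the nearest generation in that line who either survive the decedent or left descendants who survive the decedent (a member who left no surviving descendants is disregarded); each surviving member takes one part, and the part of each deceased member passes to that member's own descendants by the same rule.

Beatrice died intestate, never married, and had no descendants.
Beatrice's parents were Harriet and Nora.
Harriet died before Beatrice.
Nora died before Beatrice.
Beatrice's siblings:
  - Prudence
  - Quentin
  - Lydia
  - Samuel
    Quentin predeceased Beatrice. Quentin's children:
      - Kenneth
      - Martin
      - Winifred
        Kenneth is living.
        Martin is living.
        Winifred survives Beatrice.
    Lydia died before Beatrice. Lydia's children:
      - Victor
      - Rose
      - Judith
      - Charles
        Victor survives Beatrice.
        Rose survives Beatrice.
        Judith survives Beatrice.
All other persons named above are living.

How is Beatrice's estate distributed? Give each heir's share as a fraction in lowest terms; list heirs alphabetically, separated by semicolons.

Neither parent survives and there are no descendants, so the estate passes to Beatrice's siblings and their issue per stirpes.
The estate is divided into 4 equal shares of 1/4 among Prudence, Quentin, Lydia, Samuel.
Prudence is living and takes 1/4.
Quentin predeceased; the 1/4 allotted to Quentin's branch passes to Quentin's issue by representation.
The 1/4 is divided into 3 equal shares of 1/12 among Kenneth, Martin, Winifred.
Kenneth is living and takes 1/12.
Martin is living and takes 1/12.
Winifred is living and takes 1/12.
Lydia predeceased; the 1/4 allotted to Lydia's branch passes to Lydia's issue by representation.
The 1/4 is divided into 4 equal shares of 1/16 among Victor, Rose, Judith, Charles.
Victor is living and takes 1/16.
Rose is living and takes 1/16.
Judith is living and takes 1/16.
Charles is living and takes 1/16.
Samuel is living and takes 1/4.

Charles 1/16; Judith 1/16; Kenneth 1/12; Martin 1/12; Prudence 1/4; Rose 1/16; Samuel 1/4; Victor 1/16; Winifred 1/12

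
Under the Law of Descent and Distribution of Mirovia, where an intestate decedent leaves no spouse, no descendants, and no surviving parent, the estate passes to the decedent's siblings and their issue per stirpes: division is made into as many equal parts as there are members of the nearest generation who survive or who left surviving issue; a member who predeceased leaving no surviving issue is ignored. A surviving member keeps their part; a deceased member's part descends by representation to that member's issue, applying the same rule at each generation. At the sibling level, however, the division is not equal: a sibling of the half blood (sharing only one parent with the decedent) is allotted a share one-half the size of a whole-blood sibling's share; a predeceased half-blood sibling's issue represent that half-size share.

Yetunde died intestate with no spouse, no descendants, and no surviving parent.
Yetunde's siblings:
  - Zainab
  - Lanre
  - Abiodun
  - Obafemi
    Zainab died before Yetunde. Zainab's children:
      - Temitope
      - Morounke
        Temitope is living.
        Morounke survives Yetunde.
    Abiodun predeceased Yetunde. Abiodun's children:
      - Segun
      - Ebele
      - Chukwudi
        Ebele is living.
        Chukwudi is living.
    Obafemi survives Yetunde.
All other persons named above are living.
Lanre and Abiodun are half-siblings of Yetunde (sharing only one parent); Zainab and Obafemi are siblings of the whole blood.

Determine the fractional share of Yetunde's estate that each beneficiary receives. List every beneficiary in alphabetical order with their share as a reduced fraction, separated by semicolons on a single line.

No spouse, descendants, or parent survives, so the estate passes to Yetunde's siblings per stirpes.
Half-blood siblings count for one-half the weight of whole-blood siblings at the initial division.
Dividing 1 in proportion to weights (total weight 3): Zainab (weight 1) → 1/3; Lanre (weight 1/2) → 1/6; Abiodun (weight 1/2) → 1/6; Obafemi (weight 1) → 1/3.
Zainab predeceased; the 1/3 allotted to Zainab's branch passes to Zainab's issue by representation.
The 1/3 is divided into 2 equal shares of 1/6 among Temitope, Morounke.
Temitope is living and takes 1/6.
Morounke is living and takes 1/6.
Lanre is living and takes 1/6.
Abiodun predeceased; the 1/6 allotted to Abiodun's branch passes to Abiodun's issue by representation.
The 1/6 is divided into 3 equal shares of 1/18 among Segun, Ebele, Chukwudi.
Segun is living and takes 1/18.
Ebele is living and takes 1/18.
Chukwudi is living and takes 1/18.
Obafemi is living and takes 1/3.

Chukwudi 1/18; Ebele 1/18; Lanre 1/6; Morounke 1/6; Obafemi 1/3; Segun 1/18; Temitope 1/6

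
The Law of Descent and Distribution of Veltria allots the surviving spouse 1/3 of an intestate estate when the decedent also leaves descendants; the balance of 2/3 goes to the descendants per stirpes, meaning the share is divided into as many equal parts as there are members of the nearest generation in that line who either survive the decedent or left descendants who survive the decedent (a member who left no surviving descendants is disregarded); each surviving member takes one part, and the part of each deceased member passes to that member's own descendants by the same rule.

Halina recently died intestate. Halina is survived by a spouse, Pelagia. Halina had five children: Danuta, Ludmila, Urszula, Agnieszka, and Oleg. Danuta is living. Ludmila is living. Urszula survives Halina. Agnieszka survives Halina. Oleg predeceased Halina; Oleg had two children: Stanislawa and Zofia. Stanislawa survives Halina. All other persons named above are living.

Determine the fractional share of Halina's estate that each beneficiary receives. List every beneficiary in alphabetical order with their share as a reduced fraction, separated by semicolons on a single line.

Agnieszka 2/15; Danuta 2/15; Ludmila 2/15; Pelagia 1/3; Stanislawa 1/15; Urszula 2/15; Zofia 1/15

Pelagia, as surviving spouse, takes 1/3.
The remaining 2/3 passes to Halina's descendants per stirpes.
The 2/3 is divided into 5 equal shares of 2/15 among Danuta, Ludmila, Urszula, Agnieszka, Oleg.
Danuta is living and takes 2/15.
Ludmila is living and takes 2/15.
Urszula is living and takes 2/15.
Agnieszka is living and takes 2/15.
Oleg predeceased; the 2/15 allotted to Oleg's branch passes to Oleg's issue by representation.
The 2/15 is divided into 2 equal shares of 1/15 among Stanislawa, Zofia.
Stanislawa is living and takes 1/15.
Zofia is living and takes 1/15.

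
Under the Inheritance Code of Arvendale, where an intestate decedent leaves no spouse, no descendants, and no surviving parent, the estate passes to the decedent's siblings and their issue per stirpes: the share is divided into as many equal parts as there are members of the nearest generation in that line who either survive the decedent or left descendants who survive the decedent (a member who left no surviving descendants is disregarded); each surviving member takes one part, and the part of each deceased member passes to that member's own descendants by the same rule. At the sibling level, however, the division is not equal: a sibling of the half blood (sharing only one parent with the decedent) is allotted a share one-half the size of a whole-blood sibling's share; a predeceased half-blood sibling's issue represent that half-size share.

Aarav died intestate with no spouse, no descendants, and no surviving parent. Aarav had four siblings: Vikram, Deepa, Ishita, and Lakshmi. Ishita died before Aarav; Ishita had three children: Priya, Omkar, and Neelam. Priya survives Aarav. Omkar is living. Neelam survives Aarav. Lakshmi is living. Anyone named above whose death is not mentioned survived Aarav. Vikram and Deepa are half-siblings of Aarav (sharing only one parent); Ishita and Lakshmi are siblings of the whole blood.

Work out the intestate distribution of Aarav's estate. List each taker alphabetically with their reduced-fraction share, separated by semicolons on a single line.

Deepa 1/6; Lakshmi 1/3; Neelam 1/9; Omkar 1/9; Priya 1/9; Vikram 1/6

No spouse, descendants, or parent survives, so the estate passes to Aarav's siblings per stirpes.
Half-blood siblings count for one-half the weight of whole-blood siblings at the initial division.
Dividing 1 in proportion to weights (total weight 3): Vikram (weight 1/2) → 1/6; Deepa (weight 1/2) → 1/6; Ishita (weight 1) → 1/3; Lakshmi (weight 1) → 1/3.
Vikram is living and takes 1/6.
Deepa is living and takes 1/6.
Ishita predeceased; the 1/3 allotted to Ishita's branch passes to Ishita's issue by representation.
The 1/3 is divided into 3 equal shares of 1/9 among Priya, Omkar, Neelam.
Priya is living and takes 1/9.
Omkar is living and takes 1/9.
Neelam is living and takes 1/9.
Lakshmi is living and takes 1/3.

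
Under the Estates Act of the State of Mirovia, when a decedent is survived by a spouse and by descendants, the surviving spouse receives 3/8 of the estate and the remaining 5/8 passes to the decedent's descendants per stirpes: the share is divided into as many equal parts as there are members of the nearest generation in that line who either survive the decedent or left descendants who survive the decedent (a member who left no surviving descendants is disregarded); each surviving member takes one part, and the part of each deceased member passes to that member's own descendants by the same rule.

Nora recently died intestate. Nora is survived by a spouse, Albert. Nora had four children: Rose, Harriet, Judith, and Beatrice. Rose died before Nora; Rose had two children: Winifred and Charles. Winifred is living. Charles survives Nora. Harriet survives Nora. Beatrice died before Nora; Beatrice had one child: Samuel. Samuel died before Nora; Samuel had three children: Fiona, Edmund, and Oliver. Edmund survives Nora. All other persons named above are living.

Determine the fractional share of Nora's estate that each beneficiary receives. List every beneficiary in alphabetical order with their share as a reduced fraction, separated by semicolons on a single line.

Albert, as surviving spouse, takes 3/8.
The remaining 5/8 passes to Nora's descendants per stirpes.
The 5/8 is divided into 4 equal shares of 5/32 among Rose, Harriet, Judith, Beatrice.
Rose predeceased; the 5/32 allotted to Rose's branch passes to Rose's issue by representation.
The 5/32 is divided into 2 equal shares of 5/64 among Winifred, Charles.
Winifred is living and takes 5/64.
Charles is living and takes 5/64.
Harriet is living and takes 5/32.
Judith is living and takes 5/32.
Beatrice predeceased; the 5/32 allotted to Beatrice's branch passes to Beatrice's issue by representation.
Samuel's line is the sole branch at this level, so the full 5/32 passes to Samuel's issue by representation.
The 5/32 is divided into 3 equal shares of 5/96 among Fiona, Edmund, Oliver.
Fiona is living and takes 5/96.
Edmund is living and takes 5/96.
Oliver is living and takes 5/96.

Albert 3/8; Charles 5/64; Edmund 5/96; Fiona 5/96; Harriet 5/32; Judith 5/32; Oliver 5/96; Winifred 5/64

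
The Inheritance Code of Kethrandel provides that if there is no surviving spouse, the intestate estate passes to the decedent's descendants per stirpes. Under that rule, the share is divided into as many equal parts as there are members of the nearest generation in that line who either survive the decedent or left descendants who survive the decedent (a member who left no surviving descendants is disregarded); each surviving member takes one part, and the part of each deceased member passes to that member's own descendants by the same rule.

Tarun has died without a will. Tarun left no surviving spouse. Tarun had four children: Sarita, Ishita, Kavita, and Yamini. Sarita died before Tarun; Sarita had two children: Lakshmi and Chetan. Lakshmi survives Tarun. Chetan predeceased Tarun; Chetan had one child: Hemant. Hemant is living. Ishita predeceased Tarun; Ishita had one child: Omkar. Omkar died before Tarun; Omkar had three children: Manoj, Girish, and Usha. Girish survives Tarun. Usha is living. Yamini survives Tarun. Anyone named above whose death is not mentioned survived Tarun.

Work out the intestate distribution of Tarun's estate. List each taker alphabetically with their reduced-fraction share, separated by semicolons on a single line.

There is no surviving spouse, so the entire estate passes to Tarun's descendants per stirpes.
The estate is divided into 4 equal shares of 1/4 among Sarita, Ishita, Kavita, Yamini.
Sarita predeceased; the 1/4 allotted to Sarita's branch passes to Sarita's issue by representation.
The 1/4 is divided into 2 equal shares of 1/8 among Lakshmi, Chetan.
Lakshmi is living and takes 1/8.
Chetan predeceased; the 1/8 allotted to Chetan's branch passes to Chetan's issue by representation.
Hemant is the sole taker at this level and receives the full 1/8.
Ishita predeceased; the 1/4 allotted to Ishita's branch passes to Ishita's issue by representation.
Omkar's line is the sole branch at this level, so the full 1/4 passes to Omkar's issue by representation.
The 1/4 is divided into 3 equal shares of 1/12 among Manoj, Girish, Usha.
Manoj is living and takes 1/12.
Girish is living and takes 1/12.
Usha is living and takes 1/12.
Kavita is living and takes 1/4.
Yamini is living and takes 1/4.

Girish 1/12; Hemant 1/8; Kavita 1/4; Lakshmi 1/8; Manoj 1/12; Usha 1/12; Yamini 1/4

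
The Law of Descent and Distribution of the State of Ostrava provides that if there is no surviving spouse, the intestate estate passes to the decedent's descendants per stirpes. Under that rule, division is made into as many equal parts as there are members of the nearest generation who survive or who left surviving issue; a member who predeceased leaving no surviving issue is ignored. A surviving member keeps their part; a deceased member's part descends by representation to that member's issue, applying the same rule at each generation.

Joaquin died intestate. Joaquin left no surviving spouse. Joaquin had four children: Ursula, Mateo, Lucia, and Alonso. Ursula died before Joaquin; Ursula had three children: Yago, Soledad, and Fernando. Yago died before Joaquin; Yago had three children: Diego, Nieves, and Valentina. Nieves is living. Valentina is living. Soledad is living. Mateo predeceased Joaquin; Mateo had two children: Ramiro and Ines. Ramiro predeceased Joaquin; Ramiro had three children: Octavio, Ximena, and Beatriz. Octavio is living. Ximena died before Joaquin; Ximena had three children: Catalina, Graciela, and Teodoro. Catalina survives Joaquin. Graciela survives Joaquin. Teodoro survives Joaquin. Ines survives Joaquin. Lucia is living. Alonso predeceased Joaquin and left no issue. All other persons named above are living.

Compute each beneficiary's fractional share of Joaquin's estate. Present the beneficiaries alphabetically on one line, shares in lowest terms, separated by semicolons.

Beatriz 1/18; Catalina 1/54; Diego 1/27; Fernando 1/9; Graciela 1/54; Ines 1/6; Lucia 1/3; Nieves 1/27; Octavio 1/18; Soledad 1/9; Teodoro 1/54; Valentina 1/27

There is no surviving spouse, so the entire estate passes to Joaquin's descendants per stirpes.
Alonso left no surviving issue, so that branch lapses and is disregarded.
The estate is divided into 3 equal shares of 1/3 among Ursula, Mateo, Lucia.
Ursula predeceased; the 1/3 allotted to Ursula's branch passes to Ursula's issue by representation.
The 1/3 is divided into 3 equal shares of 1/9 among Yago, Soledad, Fernando.
Yago predeceased; the 1/9 allotted to Yago's branch passes to Yago's issue by representation.
The 1/9 is divided into 3 equal shares of 1/27 among Diego, Nieves, Valentina.
Diego is living and takes 1/27.
Nieves is living and takes 1/27.
Valentina is living and takes 1/27.
Soledad is living and takes 1/9.
Fernando is living and takes 1/9.
Mateo predeceased; the 1/3 allotted to Mateo's branch passes to Mateo's issue by representation.
The 1/3 is divided into 2 equal shares of 1/6 among Ramiro, Ines.
Ramiro predeceased; the 1/6 allotted to Ramiro's branch passes to Ramiro's issue by representation.
The 1/6 is divided into 3 equal shares of 1/18 among Octavio, Ximena, Beatriz.
Octavio is living and takes 1/18.
Ximena predeceased; the 1/18 allotted to Ximena's branch passes to Ximena's issue by representation.
The 1/18 is divided into 3 equal shares of 1/54 among Catalina, Graciela, Teodoro.
Catalina is living and takes 1/54.
Graciela is living and takes 1/54.
Teodoro is living and takes 1/54.
Beatriz is living and takes 1/18.
Ines is living and takes 1/6.
Lucia is living and takes 1/3.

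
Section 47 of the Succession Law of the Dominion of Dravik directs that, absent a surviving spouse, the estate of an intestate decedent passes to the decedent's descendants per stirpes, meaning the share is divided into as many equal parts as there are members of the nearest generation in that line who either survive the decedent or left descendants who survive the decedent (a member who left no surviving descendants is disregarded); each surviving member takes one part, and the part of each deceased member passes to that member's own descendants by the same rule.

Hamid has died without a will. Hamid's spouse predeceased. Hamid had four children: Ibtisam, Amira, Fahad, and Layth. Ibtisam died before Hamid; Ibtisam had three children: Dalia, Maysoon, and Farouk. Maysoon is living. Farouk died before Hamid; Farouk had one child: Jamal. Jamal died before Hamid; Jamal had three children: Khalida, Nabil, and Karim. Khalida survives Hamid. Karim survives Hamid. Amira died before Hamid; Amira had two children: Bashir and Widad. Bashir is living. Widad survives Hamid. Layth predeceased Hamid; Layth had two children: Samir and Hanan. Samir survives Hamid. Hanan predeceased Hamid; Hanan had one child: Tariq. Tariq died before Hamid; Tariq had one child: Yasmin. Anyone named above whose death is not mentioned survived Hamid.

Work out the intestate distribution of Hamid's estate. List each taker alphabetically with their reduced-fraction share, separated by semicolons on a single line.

There is no surviving spouse, so the entire estate passes to Hamid's descendants per stirpes.
The estate is divided into 4 equal shares of 1/4 among Ibtisam, Amira, Fahad, Layth.
Ibtisam predeceased; the 1/4 allotted to Ibtisam's branch passes to Ibtisam's issue by representation.
The 1/4 is divided into 3 equal shares of 1/12 among Dalia, Maysoon, Farouk.
Dalia is living and takes 1/12.
Maysoon is living and takes 1/12.
Farouk predeceased; the 1/12 allotted to Farouk's branch passes to Farouk's issue by representation.
Jamal's line is the sole branch at this level, so the full 1/12 passes to Jamal's issue by representation.
The 1/12 is divided into 3 equal shares of 1/36 among Khalida, Nabil, Karim.
Khalida is living and takes 1/36.
Nabil is living and takes 1/36.
Karim is living and takes 1/36.
Amira predeceased; the 1/4 allotted to Amira's branch passes to Amira's issue by representation.
The 1/4 is divided into 2 equal shares of 1/8 among Bashir, Widad.
Bashir is living and takes 1/8.
Widad is living and takes 1/8.
Fahad is living and takes 1/4.
Layth predeceased; the 1/4 allotted to Layth's branch passes to Layth's issue by representation.
The 1/4 is divided into 2 equal shares of 1/8 among Samir, Hanan.
Samir is living and takes 1/8.
Hanan predeceased; the 1/8 allotted to Hanan's branch passes to Hanan's issue by representation.
Tariq's line is the sole branch at this level, so the full 1/8 passes to Tariq's issue by representation.
Yasmin is the sole taker at this level and receives the full 1/8.

Bashir 1/8; Dalia 1/12; Fahad 1/4; Karim 1/36; Khalida 1/36; Maysoon 1/12; Nabil 1/36; Samir 1/8; Widad 1/8; Yasmin 1/8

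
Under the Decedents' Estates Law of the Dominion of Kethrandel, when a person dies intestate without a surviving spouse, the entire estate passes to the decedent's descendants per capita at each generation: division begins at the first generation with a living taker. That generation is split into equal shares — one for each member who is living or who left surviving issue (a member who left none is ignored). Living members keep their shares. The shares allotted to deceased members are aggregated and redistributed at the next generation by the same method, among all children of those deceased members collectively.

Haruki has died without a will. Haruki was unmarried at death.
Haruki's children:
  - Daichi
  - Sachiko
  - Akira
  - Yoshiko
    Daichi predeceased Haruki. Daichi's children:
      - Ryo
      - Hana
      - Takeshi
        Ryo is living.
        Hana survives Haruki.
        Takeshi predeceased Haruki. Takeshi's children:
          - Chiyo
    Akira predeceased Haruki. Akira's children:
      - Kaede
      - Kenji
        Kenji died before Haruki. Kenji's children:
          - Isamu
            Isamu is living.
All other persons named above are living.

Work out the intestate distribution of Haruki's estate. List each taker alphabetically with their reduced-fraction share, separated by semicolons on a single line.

There is no surviving spouse, so the entire estate passes to Haruki's descendants per capita at each generation.
At generation 1 (Daichi, Sachiko, Akira, Yoshiko) there are 4 shares of (1)/4 = 1/4 each.
Living: Sachiko and Yoshiko — each takes 1/4.
Deceased: Daichi and Akira. Their combined 1/2 is pooled and carried to generation 2.
At generation 2 (Ryo, Hana, Takeshi, Kaede, Kenji) there are 5 shares of (1/2)/5 = 1/10 each.
Living: Ryo, Hana, and Kaede — each takes 1/10.
Deceased: Takeshi and Kenji. Their combined 1/5 is pooled and carried to generation 3.
At generation 3 (Chiyo, Isamu) there are 2 shares of (1/5)/2 = 1/10 each.
Living: Chiyo and Isamu — each takes 1/10.

Chiyo 1/10; Hana 1/10; Isamu 1/10; Kaede 1/10; Ryo 1/10; Sachiko 1/4; Yoshiko 1/4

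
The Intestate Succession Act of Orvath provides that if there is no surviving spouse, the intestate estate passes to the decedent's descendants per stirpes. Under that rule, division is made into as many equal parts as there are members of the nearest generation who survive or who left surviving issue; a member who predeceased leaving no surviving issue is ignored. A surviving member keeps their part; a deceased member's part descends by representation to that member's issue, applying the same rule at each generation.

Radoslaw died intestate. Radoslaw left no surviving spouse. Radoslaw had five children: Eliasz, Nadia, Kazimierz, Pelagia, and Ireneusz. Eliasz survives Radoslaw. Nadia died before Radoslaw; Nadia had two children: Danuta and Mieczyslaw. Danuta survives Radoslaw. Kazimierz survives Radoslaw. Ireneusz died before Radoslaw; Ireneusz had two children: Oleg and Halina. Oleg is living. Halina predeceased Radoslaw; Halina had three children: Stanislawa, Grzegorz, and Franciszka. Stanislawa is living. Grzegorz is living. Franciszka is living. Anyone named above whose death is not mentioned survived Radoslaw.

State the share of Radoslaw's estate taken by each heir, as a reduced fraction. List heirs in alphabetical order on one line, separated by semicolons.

There is no surviving spouse, so the entire estate passes to Radoslaw's descendants per stirpes.
The estate is divided into 5 equal shares of 1/5 among Eliasz, Nadia, Kazimierz, Pelagia, Ireneusz.
Eliasz is living and takes 1/5.
Nadia predeceased; the 1/5 allotted to Nadia's branch passes to Nadia's issue by representation.
The 1/5 is divided into 2 equal shares of 1/10 among Danuta, Mieczyslaw.
Danuta is living and takes 1/10.
Mieczyslaw is living and takes 1/10.
Kazimierz is living and takes 1/5.
Pelagia is living and takes 1/5.
Ireneusz predeceased; the 1/5 allotted to Ireneusz's branch passes to Ireneusz's issue by representation.
The 1/5 is divided into 2 equal shares of 1/10 among Oleg, Halina.
Oleg is living and takes 1/10.
Halina predeceased; the 1/10 allotted to Halina's branch passes to Halina's issue by representation.
The 1/10 is divided into 3 equal shares of 1/30 among Stanislawa, Grzegorz, Franciszka.
Stanislawa is living and takes 1/30.
Grzegorz is living and takes 1/30.
Franciszka is living and takes 1/30.

Danuta 1/10; Eliasz 1/5; Franciszka 1/30; Grzegorz 1/30; Kazimierz 1/5; Mieczyslaw 1/10; Oleg 1/10; Pelagia 1/5; Stanislawa 1/30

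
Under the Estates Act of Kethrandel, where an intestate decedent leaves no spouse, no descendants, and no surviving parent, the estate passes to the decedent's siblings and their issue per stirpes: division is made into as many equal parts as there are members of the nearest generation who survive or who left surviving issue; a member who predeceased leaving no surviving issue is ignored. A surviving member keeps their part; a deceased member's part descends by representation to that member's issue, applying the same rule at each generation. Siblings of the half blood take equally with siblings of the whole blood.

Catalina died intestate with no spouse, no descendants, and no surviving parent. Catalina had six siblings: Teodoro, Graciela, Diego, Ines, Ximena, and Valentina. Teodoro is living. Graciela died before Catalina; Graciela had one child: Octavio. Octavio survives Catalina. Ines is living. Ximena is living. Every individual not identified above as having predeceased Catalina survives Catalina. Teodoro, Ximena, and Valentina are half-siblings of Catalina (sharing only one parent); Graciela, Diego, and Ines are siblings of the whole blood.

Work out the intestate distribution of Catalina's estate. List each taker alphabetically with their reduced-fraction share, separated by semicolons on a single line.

Diego 1/6; Ines 1/6; Octavio 1/6; Teodoro 1/6; Valentina 1/6; Ximena 1/6

No spouse, descendants, or parent survives, so the estate passes to Catalina's siblings per stirpes.
Half-blood and whole-blood siblings take equally under the stated rule.
The estate is divided into 6 equal shares of 1/6 among Teodoro, Graciela, Diego, Ines, Ximena, Valentina.
Teodoro is living and takes 1/6.
Graciela predeceased; the 1/6 allotted to Graciela's branch passes to Graciela's issue by representation.
Octavio is the sole taker at this level and receives the full 1/6.
Diego is living and takes 1/6.
Ines is living and takes 1/6.
Ximena is living and takes 1/6.
Valentina is living and takes 1/6.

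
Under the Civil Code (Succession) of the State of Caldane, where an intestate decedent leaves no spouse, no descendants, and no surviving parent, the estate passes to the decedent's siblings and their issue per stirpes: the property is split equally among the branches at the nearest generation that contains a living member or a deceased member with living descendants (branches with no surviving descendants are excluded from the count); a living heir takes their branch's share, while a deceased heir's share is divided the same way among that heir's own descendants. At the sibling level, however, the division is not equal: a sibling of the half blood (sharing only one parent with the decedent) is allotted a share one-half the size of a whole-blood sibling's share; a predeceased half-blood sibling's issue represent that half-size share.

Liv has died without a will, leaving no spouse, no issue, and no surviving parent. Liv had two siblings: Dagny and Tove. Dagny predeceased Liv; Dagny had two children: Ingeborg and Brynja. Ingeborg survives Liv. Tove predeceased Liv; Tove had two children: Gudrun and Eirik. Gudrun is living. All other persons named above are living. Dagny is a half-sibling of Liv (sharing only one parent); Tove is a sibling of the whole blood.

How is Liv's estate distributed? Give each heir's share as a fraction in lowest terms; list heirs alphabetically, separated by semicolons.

Brynja 1/6; Eirik 1/3; Gudrun 1/3; Ingeborg 1/6

No spouse, descendants, or parent survives, so the estate passes to Liv's siblings per stirpes.
Half-blood siblings count for one-half the weight of whole-blood siblings at the initial division.
Dividing 1 in proportion to weights (total weight 3/2): Dagny (weight 1/2) → 1/3; Tove (weight 1) → 2/3.
Dagny predeceased; the 1/3 allotted to Dagny's branch passes to Dagny's issue by representation.
The 1/3 is divided into 2 equal shares of 1/6 among Ingeborg, Brynja.
Ingeborg is living and takes 1/6.
Brynja is living and takes 1/6.
Tove predeceased; the 2/3 allotted to Tove's branch passes to Tove's issue by representation.
The 2/3 is divided into 2 equal shares of 1/3 among Gudrun, Eirik.
Gudrun is living and takes 1/3.
Eirik is living and takes 1/3.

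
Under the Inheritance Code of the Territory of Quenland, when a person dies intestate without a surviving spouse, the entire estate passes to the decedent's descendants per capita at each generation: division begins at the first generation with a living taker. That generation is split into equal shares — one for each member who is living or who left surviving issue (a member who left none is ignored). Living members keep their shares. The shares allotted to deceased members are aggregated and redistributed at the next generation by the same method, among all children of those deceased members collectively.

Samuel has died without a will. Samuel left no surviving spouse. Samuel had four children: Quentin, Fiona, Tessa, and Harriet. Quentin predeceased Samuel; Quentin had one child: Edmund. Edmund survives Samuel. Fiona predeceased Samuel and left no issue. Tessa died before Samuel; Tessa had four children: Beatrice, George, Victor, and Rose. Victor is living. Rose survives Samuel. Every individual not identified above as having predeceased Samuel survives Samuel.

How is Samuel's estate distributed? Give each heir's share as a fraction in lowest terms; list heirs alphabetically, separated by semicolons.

There is no surviving spouse, so the entire estate passes to Samuel's descendants per capita at each generation.
At generation 1 (Quentin, Tessa, Harriet) there are 3 shares of (1)/3 = 1/3 each.
Living: Harriet — each takes 1/3.
Deceased: Quentin and Tessa. Their combined 2/3 is pooled and carried to generation 2.
At generation 2 (Edmund, Beatrice, George, Victor, Rose) there are 5 shares of (2/3)/5 = 2/15 each.
Living: Edmund, Beatrice, George, Victor, and Rose — each takes 2/15.

Beatrice 2/15; Edmund 2/15; George 2/15; Harriet 1/3; Rose 2/15; Victor 2/15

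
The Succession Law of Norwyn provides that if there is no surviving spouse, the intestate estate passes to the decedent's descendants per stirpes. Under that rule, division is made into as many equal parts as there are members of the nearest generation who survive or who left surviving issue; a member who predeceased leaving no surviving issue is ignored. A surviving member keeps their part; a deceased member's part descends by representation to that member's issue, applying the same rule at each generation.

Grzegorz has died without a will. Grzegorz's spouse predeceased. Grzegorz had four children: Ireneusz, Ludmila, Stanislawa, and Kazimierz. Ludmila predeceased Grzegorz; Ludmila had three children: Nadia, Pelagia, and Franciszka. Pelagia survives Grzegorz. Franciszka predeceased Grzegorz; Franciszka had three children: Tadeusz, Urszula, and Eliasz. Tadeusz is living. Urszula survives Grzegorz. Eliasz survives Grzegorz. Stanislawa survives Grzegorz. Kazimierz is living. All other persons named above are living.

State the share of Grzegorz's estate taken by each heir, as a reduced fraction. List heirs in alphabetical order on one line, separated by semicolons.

Eliasz 1/36; Ireneusz 1/4; Kazimierz 1/4; Nadia 1/12; Pelagia 1/12; Stanislawa 1/4; Tadeusz 1/36; Urszula 1/36

There is no surviving spouse, so the entire estate passes to Grzegorz's descendants per stirpes.
The estate is divided into 4 equal shares of 1/4 among Ireneusz, Ludmila, Stanislawa, Kazimierz.
Ireneusz is living and takes 1/4.
Ludmila predeceased; the 1/4 allotted to Ludmila's branch passes to Ludmila's issue by representation.
The 1/4 is divided into 3 equal shares of 1/12 among Nadia, Pelagia, Franciszka.
Nadia is living and takes 1/12.
Pelagia is living and takes 1/12.
Franciszka predeceased; the 1/12 allotted to Franciszka's branch passes to Franciszka's issue by representation.
The 1/12 is divided into 3 equal shares of 1/36 among Tadeusz, Urszula, Eliasz.
Tadeusz is living and takes 1/36.
Urszula is living and takes 1/36.
Eliasz is living and takes 1/36.
Stanislawa is living and takes 1/4.
Kazimierz is living and takes 1/4.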